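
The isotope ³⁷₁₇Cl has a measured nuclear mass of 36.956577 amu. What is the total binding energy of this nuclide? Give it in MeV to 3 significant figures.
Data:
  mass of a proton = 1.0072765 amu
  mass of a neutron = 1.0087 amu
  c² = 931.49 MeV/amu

Total constituent mass: 17 × 1.0072765 + 20 × 1.0087 = 37.2977005 amu
The mass defect is 37.2977005 − 36.956577 = 0.3411235 amu.
E_B = 0.3411235 × 931.49 = 317.753 MeV

318 MeV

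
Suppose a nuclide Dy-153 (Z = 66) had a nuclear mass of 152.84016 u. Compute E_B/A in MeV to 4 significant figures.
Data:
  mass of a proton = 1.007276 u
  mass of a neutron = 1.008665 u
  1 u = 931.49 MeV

8.486 MeV/nucleon

With 66 protons and 87 neutrons (A = 153):
Σm = 66·m_p + 87·m_n = 66.480216 + 87.753855 = 154.234071 u
Mass defect Δm = 154.234071 − 152.84016 = 1.393911 u
Binding energy = Δm·c² = 1.393911 × 931.49 MeV/u = 1298.41 MeV
Dividing by A = 153 gives 8.486 MeV per nucleon.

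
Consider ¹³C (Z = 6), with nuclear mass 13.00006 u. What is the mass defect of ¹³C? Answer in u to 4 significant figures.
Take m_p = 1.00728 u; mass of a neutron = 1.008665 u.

0.1043 u

Σm = 6·m_p + 7·m_n = 6.04368 + 7.060655 = 13.104335 u
Δm = 13.104335 − 13.00006 = 0.104275 u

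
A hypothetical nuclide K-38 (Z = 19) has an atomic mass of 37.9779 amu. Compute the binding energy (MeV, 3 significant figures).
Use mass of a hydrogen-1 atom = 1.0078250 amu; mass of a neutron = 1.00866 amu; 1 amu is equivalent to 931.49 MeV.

312 MeV

The nucleus contains 19 protons and 38 − 19 = 19 neutrons.
Total constituent mass: 19 × 1.0078250 + 19 × 1.00866 = 38.3132150 amu
Mass defect Δm = 38.3132150 − 37.9779 = 0.3353150 amu
E_B = 0.3353150 × 931.49 = 312.343 MeV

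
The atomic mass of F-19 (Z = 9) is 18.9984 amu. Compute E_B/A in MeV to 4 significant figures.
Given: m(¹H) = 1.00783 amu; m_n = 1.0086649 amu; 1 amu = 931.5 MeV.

With 9 protons and 10 neutrons (A = 19):
Σm = 9·m(¹H) + 10·m_n = 9.07047 + 10.0866490 = 19.1571190 amu
Δm = 19.1571190 − 18.9984 = 0.1587190 amu
Converting to energy: 0.1587190 amu × 931.5 MeV/amu = 147.847 MeV
BE/A = 147.847 MeV / 19 = 7.781 MeV/nucleon

7.781 MeV/nucleon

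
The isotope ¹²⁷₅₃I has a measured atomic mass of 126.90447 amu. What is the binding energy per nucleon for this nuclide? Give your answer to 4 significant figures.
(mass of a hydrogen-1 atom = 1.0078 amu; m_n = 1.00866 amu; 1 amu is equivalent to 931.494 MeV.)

8.433 MeV/nucleon

With 53 protons and 74 neutrons (A = 127):
Mass of separated nucleons = 53(1.0078) + 74(1.00866) = 53.4134 + 74.64084 = 128.05424 amu
Mass defect Δm = 128.05424 − 126.90447 = 1.14977 amu
E_B = 1.14977 × 931.494 = 1071.00 MeV
Per nucleon: 1071.00 / 127 = 8.433 MeV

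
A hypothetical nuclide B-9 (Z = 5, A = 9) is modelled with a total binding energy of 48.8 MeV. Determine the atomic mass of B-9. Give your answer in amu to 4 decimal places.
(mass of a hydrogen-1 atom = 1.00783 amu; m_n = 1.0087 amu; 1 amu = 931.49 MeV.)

Mass defect = 48.8 MeV / (931.49 MeV/amu) = 0.052389 amu
Constituent mass = 5(1.00783) + 4(1.0087) = 9.07395 amu
Atomic mass = 9.07395 − 0.052389 = 9.021561 amu ≈ 9.0216 amu (to 4 decimal places)

9.0216 amu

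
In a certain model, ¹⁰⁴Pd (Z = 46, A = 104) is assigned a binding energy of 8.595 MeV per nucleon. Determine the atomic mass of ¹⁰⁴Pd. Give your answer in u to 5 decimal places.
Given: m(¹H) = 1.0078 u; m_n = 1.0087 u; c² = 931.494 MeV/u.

103.90378 u

Total binding energy = 104 × 8.595 = 893.880 MeV
Mass defect = 893.880 MeV / (931.494 MeV/u) = 0.9596197 u
Constituent mass = 46(1.0078) + 58(1.0087) = 104.8634 u
Atomic mass = 104.8634 − 0.9596197 = 103.9037803 u ≈ 103.90378 u (to 5 decimal places)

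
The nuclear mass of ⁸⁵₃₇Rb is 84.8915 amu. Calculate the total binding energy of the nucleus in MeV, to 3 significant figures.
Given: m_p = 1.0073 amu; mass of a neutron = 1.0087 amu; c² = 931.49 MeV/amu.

The nucleus contains 37 protons and 85 − 37 = 48 neutrons.
Total constituent mass: 37 × 1.0073 + 48 × 1.0087 = 85.6877 amu
Mass defect Δm = 85.6877 − 84.8915 = 0.7962 amu
Converting to energy: 0.7962 amu × 931.49 MeV/amu = 741.652 MeV

742 MeV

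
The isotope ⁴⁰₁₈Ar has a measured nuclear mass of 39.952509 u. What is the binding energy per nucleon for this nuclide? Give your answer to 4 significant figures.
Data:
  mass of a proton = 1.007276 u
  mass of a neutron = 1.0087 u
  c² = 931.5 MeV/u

8.613 MeV/nucleon

With 18 protons and 22 neutrons (A = 40):
Total constituent mass: 18 × 1.007276 + 22 × 1.0087 = 40.322368 u
Mass defect Δm = 40.322368 − 39.952509 = 0.369859 u
Binding energy = Δm·c² = 0.369859 × 931.5 MeV/u = 344.524 MeV
BE/A = 344.524 MeV / 40 = 8.613 MeV/nucleon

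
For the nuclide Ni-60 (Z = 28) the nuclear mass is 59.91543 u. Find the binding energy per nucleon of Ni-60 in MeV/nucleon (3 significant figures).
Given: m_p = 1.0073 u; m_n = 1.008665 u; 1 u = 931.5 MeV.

8.79 MeV/nucleon

The nucleus contains 28 protons and 60 − 28 = 32 neutrons.
Total constituent mass: 28 × 1.0073 + 32 × 1.008665 = 60.481680 u
Δm = 60.481680 − 59.91543 = 0.566250 u
Converting to energy: 0.566250 u × 931.5 MeV/u = 527.462 MeV
BE/A = 527.462 MeV / 60 = 8.791 MeV/nucleon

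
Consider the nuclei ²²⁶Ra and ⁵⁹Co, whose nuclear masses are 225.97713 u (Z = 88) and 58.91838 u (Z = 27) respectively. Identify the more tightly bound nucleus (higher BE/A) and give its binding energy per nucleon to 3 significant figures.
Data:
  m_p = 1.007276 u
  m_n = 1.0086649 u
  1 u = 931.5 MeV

²²⁶Ra: Σm = 88(1.007276) + 138(1.0086649) = 227.8360442 u; Δm = 1.8589142 u; E_B = 1731.6 MeV; E_B/A = 7.662 MeV
⁵⁹Co: Σm = 27(1.007276) + 32(1.0086649) = 59.4737288 u; Δm = 0.5553488 u; E_B = 517.31 MeV; E_B/A = 8.768 MeV
⁵⁹Co has the higher binding energy per nucleon, so it is the more tightly bound nucleus.

⁵⁹Co; 8.77 MeV/nucleon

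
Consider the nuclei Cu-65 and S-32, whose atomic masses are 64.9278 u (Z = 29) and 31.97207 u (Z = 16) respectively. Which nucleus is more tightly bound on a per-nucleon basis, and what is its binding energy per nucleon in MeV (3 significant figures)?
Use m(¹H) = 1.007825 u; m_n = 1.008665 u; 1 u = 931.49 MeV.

Cu-65: Σm = 29(1.007825) + 36(1.008665) = 65.538865 u; Δm = 0.611065 u; E_B = 569.20 MeV; E_B/A = 8.757 MeV
S-32: Σm = 16(1.007825) + 16(1.008665) = 32.263840 u; Δm = 0.291770 u; E_B = 271.78 MeV; E_B/A = 8.493 MeV
Cu-65 has the higher binding energy per nucleon, so it is the more tightly bound nucleus.

Cu-65; 8.76 MeV/nucleon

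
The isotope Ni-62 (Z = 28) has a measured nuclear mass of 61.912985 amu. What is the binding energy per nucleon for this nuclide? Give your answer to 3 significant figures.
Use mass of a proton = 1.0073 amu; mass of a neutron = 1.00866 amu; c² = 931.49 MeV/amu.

Σm = 28·m_p + 34·m_n = 28.2044 + 34.29444 = 62.49884 amu
Δm = 62.49884 − 61.912985 = 0.585855 amu
Converting to energy: 0.585855 amu × 931.49 MeV/amu = 545.718 MeV
BE/A = 545.718 MeV / 62 = 8.802 MeV/nucleon

8.80 MeV/nucleon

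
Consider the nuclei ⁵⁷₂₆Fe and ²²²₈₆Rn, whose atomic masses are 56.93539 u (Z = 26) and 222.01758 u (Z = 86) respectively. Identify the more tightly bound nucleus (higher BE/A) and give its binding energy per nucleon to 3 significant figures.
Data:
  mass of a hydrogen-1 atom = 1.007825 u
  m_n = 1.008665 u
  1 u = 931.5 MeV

⁵⁷₂₆Fe; 8.77 MeV/nucleon

⁵⁷₂₆Fe: Σm = 26(1.007825) + 31(1.008665) = 57.472065 u; Δm = 0.536675 u; E_B = 499.91 MeV; E_B/A = 8.770 MeV
²²²₈₆Rn: Σm = 86(1.007825) + 136(1.008665) = 223.851390 u; Δm = 1.833810 u; E_B = 1708.2 MeV; E_B/A = 7.6946 MeV
⁵⁷₂₆Fe has the higher binding energy per nucleon, so it is the more tightly bound nucleus.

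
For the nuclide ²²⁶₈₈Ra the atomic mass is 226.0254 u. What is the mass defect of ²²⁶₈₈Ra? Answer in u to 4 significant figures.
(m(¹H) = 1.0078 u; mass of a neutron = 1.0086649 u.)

The nucleus contains 88 protons and 226 − 88 = 138 neutrons.
Σm = 88·m(¹H) + 138·m_n = 88.6864 + 139.1957562 = 227.8821562 u
Δm = 227.8821562 − 226.0254 = 1.8567562 u

1.857 u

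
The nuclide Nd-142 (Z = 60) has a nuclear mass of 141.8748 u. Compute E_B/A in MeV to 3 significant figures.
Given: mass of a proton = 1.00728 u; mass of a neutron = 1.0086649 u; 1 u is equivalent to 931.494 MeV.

8.35 MeV/nucleon

The nucleus contains 60 protons and 142 − 60 = 82 neutrons.
Mass of separated nucleons = 60(1.00728) + 82(1.0086649) = 60.43680 + 82.7105218 = 143.1473218 u
Δm = 143.1473218 − 141.8748 = 1.2725218 u
Converting to energy: 1.2725218 u × 931.494 MeV/u = 1185.35 MeV
BE/A = 1185.35 MeV / 142 = 8.348 MeV/nucleon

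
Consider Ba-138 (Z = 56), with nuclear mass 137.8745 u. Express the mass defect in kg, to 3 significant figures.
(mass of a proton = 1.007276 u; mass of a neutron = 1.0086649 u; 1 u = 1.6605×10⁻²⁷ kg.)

2.06e-27 kg

Z = 56, so N = A − Z = 138 − 56 = 82.
Σm = 56·m_p + 82·m_n = 56.407456 + 82.7105218 = 139.1179778 u
Mass defect Δm = 139.1179778 − 137.8745 = 1.2434778 u
In SI units: 1.2434778 u × 1.6605×10⁻²⁷ kg/u = 2.0648e-27 kg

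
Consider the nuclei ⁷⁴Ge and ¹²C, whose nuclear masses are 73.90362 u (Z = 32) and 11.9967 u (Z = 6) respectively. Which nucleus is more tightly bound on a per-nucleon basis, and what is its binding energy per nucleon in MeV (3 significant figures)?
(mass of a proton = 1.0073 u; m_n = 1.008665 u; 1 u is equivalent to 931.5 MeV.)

⁷⁴Ge; 8.73 MeV/nucleon

⁷⁴Ge: Σm = 32(1.0073) + 42(1.008665) = 74.597530 u; Δm = 0.693910 u; E_B = 646.377 MeV; E_B/A = 8.7348 MeV
¹²C: Σm = 6(1.0073) + 6(1.008665) = 12.095790 u; Δm = 0.099090 u; E_B = 92.302 MeV; E_B/A = 7.692 MeV
⁷⁴Ge has the higher binding energy per nucleon, so it is the more tightly bound nucleus.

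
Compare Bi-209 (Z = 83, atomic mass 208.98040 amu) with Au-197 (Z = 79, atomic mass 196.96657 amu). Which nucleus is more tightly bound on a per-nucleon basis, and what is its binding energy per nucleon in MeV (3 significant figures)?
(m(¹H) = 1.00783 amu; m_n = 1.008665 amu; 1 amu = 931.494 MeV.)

Au-197; 7.92 MeV/nucleon

Bi-209: Σm = 83(1.00783) + 126(1.008665) = 210.741680 amu; Δm = 1.761280 amu; E_B = 1640.6 MeV; E_B/A = 7.850 MeV
Au-197: Σm = 79(1.00783) + 118(1.008665) = 198.641040 amu; Δm = 1.674470 amu; E_B = 1559.8 MeV; E_B/A = 7.918 MeV
Au-197 has the higher binding energy per nucleon, so it is the more tightly bound nucleus.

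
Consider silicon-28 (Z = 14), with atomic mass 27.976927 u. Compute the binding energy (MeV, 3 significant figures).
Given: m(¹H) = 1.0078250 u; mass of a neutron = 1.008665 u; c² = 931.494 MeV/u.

Z = 14, so N = A − Z = 28 − 14 = 14.
Mass of separated nucleons = 14(1.0078250) + 14(1.008665) = 14.1095500 + 14.121310 = 28.2308600 u
The mass defect is 28.2308600 − 27.976927 = 0.2539330 u.
E_B = 0.2539330 × 931.494 = 236.537 MeV

237 MeV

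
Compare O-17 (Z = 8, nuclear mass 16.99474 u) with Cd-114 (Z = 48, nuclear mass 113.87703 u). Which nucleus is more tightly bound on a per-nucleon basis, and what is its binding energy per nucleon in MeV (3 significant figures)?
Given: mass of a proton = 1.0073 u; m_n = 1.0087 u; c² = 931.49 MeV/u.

O-17: Σm = 8(1.0073) + 9(1.0087) = 17.1367 u; Δm = 0.14196 u; E_B = 132.23 MeV; E_B/A = 7.778 MeV
Cd-114: Σm = 48(1.0073) + 66(1.0087) = 114.9246 u; Δm = 1.04757 u; E_B = 975.80 MeV; E_B/A = 8.560 MeV
Cd-114 has the higher binding energy per nucleon, so it is the more tightly bound nucleus.

Cd-114; 8.56 MeV/nucleon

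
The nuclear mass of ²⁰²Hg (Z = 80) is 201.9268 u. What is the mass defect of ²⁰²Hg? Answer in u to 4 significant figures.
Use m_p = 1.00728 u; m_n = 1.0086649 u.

1.713 u

With 80 protons and 122 neutrons (A = 202):
Total constituent mass: 80 × 1.00728 + 122 × 1.0086649 = 203.6395178 u
The mass defect is 203.6395178 − 201.9268 = 1.7127178 u.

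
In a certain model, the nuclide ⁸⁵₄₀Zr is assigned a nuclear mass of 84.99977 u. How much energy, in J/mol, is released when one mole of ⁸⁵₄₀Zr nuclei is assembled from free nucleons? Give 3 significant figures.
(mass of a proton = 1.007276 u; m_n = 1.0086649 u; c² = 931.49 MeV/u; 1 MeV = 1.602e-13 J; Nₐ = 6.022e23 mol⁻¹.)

6.12e+13 J/mol

With 40 protons and 45 neutrons (A = 85):
Σm = 40·m_p + 45·m_n = 40.291040 + 45.3899205 = 85.6809605 u
The mass defect is 85.6809605 − 84.99977 = 0.6811905 u.
E_B = 0.6811905 × 931.49 = 634.522 MeV
Per nucleus in joules: 634.522 MeV × 1.602e-13 J/MeV = 1.0165e-10 J
Per mole: 1.0165e-10 J × 6.022e23 mol⁻¹ = 6.1214e+13 J/mol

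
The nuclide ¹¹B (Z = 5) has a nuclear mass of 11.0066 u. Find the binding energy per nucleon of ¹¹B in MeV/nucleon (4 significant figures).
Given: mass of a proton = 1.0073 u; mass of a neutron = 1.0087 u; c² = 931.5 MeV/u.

The nucleus contains 5 protons and 11 − 5 = 6 neutrons.
Σm = 5·m_p + 6·m_n = 5.0365 + 6.0522 = 11.0887 u
The mass defect is 11.0887 − 11.0066 = 0.0821 u.
Converting to energy: 0.0821 u × 931.5 MeV/u = 76.4762 MeV
Dividing by A = 11 gives 6.952 MeV per nucleon.

6.952 MeV/nucleon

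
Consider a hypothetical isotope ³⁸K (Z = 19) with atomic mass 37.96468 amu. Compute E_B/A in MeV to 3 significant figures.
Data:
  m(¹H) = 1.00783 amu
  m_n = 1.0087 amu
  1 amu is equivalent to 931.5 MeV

Total constituent mass: 19 × 1.00783 + 19 × 1.0087 = 38.31407 amu
Mass defect Δm = 38.31407 − 37.96468 = 0.34939 amu
Converting to energy: 0.34939 amu × 931.5 MeV/amu = 325.457 MeV
Dividing by A = 38 gives 8.5647 MeV per nucleon.

8.56 MeV/nucleon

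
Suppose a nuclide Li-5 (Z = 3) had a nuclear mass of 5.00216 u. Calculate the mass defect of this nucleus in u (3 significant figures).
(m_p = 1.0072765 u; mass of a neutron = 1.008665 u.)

0.0370 u

Σm = 3·m_p + 2·m_n = 3.0218295 + 2.017330 = 5.0391595 u
Mass defect Δm = 5.0391595 − 5.00216 = 0.0369995 u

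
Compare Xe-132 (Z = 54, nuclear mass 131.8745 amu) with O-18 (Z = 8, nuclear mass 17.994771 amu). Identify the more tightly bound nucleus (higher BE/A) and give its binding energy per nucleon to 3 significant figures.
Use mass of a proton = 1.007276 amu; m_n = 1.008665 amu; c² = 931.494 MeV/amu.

Xe-132: Σm = 54(1.007276) + 78(1.008665) = 133.068774 amu; Δm = 1.194274 amu; E_B = 1112.5 MeV; E_B/A = 8.428 MeV
O-18: Σm = 8(1.007276) + 10(1.008665) = 18.144858 amu; Δm = 0.150087 amu; E_B = 139.81 MeV; E_B/A = 7.767 MeV
Xe-132 has the higher binding energy per nucleon, so it is the more tightly bound nucleus.

Xe-132; 8.43 MeV/nucleon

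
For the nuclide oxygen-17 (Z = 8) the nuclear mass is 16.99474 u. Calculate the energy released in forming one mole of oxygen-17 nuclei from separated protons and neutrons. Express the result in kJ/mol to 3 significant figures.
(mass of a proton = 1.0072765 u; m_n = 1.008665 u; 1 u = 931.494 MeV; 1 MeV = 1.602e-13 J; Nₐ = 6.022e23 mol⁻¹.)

1.27e+10 kJ/mol

Mass of separated nucleons = 8(1.0072765) + 9(1.008665) = 8.0582120 + 9.077985 = 17.1361970 u
Mass defect Δm = 17.1361970 − 16.99474 = 0.1414570 u
Binding energy = Δm·c² = 0.1414570 × 931.494 MeV/u = 131.766 MeV
Per nucleus in joules: 131.766 MeV × 1.602e-13 J/MeV = 2.1109e-11 J
Per mole: 2.1109e-11 J × 6.022e23 mol⁻¹ = 1.2712e+13 J/mol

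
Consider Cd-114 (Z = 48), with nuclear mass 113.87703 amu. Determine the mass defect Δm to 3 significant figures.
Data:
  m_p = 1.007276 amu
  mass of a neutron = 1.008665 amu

Total constituent mass: 48 × 1.007276 + 66 × 1.008665 = 114.921138 amu
Mass defect Δm = 114.921138 − 113.87703 = 1.044108 amu

1.04 amu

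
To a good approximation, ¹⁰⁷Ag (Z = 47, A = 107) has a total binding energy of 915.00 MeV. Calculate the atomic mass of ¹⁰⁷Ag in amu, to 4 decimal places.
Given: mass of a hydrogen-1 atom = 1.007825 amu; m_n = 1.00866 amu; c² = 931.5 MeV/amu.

Mass defect = 915.00 MeV / (931.5 MeV/amu) = 0.982287 amu
Constituent mass = 47(1.007825) + 60(1.00866) = 107.887375 amu
Atomic mass = 107.887375 − 0.982287 = 106.905088 amu ≈ 106.9051 amu (to 4 decimal places)

106.9051 amu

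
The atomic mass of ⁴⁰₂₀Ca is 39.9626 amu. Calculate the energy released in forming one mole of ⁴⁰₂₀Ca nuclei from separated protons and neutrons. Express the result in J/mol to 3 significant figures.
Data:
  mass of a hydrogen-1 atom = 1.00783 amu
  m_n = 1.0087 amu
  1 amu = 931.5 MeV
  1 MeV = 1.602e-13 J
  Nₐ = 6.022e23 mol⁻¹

3.31e+13 J/mol

The nucleus contains 20 protons and 40 − 20 = 20 neutrons.
Σm = 20·m(¹H) + 20·m_n = 20.15660 + 20.1740 = 40.33060 amu
The mass defect is 40.33060 − 39.9626 = 0.36800 amu.
Binding energy = Δm·c² = 0.36800 × 931.5 MeV/amu = 342.792 MeV
Per nucleus in joules: 342.792 MeV × 1.602e-13 J/MeV = 5.4915e-11 J
Per mole: 5.4915e-11 J × 6.022e23 mol⁻¹ = 3.3070e+13 J/mol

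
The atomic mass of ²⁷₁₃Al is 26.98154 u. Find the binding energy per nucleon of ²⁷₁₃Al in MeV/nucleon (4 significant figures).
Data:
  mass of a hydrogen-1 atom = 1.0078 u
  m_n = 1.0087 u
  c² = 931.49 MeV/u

8.337 MeV/nucleon

The nucleus contains 13 protons and 27 − 13 = 14 neutrons.
Total constituent mass: 13 × 1.0078 + 14 × 1.0087 = 27.2232 u
Δm = 27.2232 − 26.98154 = 0.24166 u
E_B = 0.24166 × 931.49 = 225.104 MeV
Per nucleon: 225.104 / 27 = 8.337 MeV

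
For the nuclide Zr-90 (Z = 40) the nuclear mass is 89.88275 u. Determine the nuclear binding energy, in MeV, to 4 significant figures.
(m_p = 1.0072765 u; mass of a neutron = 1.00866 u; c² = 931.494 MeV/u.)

783.7 MeV

Total constituent mass: 40 × 1.0072765 + 50 × 1.00866 = 90.7240600 u
Mass defect Δm = 90.7240600 − 89.88275 = 0.8413100 u
E_B = 0.8413100 × 931.494 = 783.675 MeV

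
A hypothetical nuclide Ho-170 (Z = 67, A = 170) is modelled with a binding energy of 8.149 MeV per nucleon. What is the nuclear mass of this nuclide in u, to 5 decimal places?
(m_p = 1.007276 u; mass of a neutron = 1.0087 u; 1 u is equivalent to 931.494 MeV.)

Total binding energy = 170 × 8.149 = 1385.330 MeV
Mass defect = 1385.330 MeV / (931.494 MeV/u) = 1.4872130 u
Constituent mass = 67(1.007276) + 103(1.0087) = 171.383592 u
Nuclear mass = 171.383592 − 1.4872130 = 169.8963790 u ≈ 169.89638 u (to 5 decimal places)

169.89638 u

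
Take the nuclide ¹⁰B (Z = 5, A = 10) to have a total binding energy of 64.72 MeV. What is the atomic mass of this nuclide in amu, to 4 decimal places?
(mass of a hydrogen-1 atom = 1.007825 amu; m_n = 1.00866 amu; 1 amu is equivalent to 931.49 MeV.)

Mass defect = 64.72 MeV / (931.49 MeV/amu) = 0.069480 amu
Constituent mass = 5(1.007825) + 5(1.00866) = 10.082425 amu
Atomic mass = 10.082425 − 0.069480 = 10.012945 amu ≈ 10.0129 amu (to 4 decimal places)

10.0129 amu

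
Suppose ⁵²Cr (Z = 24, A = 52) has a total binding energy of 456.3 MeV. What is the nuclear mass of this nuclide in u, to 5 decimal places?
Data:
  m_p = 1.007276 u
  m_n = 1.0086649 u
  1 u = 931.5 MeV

Mass defect = 456.3 MeV / (931.5 MeV/u) = 0.4898551 u
Constituent mass = 24(1.007276) + 28(1.0086649) = 52.4172412 u
Nuclear mass = 52.4172412 − 0.4898551 = 51.9273861 u ≈ 51.92739 u (to 5 decimal places)

51.92739 u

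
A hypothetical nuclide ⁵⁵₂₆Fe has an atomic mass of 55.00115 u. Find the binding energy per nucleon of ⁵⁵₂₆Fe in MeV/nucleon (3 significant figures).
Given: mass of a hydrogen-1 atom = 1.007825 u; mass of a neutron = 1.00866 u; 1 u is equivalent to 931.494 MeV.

7.68 MeV/nucleon

The nucleus contains 26 protons and 55 − 26 = 29 neutrons.
Total constituent mass: 26 × 1.007825 + 29 × 1.00866 = 55.454590 u
The mass defect is 55.454590 − 55.00115 = 0.453440 u.
Converting to energy: 0.453440 u × 931.494 MeV/u = 422.377 MeV
Dividing by A = 55 gives 7.680 MeV per nucleon.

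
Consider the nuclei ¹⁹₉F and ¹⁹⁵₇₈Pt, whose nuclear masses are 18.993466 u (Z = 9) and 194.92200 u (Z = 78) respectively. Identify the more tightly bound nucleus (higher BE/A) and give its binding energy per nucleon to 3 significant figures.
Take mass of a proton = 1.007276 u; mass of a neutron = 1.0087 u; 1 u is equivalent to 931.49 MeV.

¹⁹⁵₇₈Pt; 7.95 MeV/nucleon

¹⁹₉F: Σm = 9(1.007276) + 10(1.0087) = 19.152484 u; Δm = 0.159018 u; E_B = 148.12 MeV; E_B/A = 7.796 MeV
¹⁹⁵₇₈Pt: Σm = 78(1.007276) + 117(1.0087) = 196.585428 u; Δm = 1.663428 u; E_B = 1549.5 MeV; E_B/A = 7.946 MeV
¹⁹⁵₇₈Pt has the higher binding energy per nucleon, so it is the more tightly bound nucleus.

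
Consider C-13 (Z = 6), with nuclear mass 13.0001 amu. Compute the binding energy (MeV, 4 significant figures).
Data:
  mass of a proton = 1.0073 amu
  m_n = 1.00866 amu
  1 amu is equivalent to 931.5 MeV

97.17 MeV

Z = 6, so N = A − Z = 13 − 6 = 7.
Mass of separated nucleons = 6(1.0073) + 7(1.00866) = 6.0438 + 7.06062 = 13.10442 amu
The mass defect is 13.10442 − 13.0001 = 0.10432 amu.
Converting to energy: 0.10432 amu × 931.5 MeV/amu = 97.1741 MeV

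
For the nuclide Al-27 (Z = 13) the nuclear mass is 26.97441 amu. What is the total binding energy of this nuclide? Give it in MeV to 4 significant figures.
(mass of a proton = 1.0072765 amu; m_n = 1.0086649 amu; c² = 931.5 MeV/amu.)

225.0 MeV

Total constituent mass: 13 × 1.0072765 + 14 × 1.0086649 = 27.2159031 amu
The mass defect is 27.2159031 − 26.97441 = 0.2414931 amu.
Converting to energy: 0.2414931 amu × 931.5 MeV/amu = 224.951 MeV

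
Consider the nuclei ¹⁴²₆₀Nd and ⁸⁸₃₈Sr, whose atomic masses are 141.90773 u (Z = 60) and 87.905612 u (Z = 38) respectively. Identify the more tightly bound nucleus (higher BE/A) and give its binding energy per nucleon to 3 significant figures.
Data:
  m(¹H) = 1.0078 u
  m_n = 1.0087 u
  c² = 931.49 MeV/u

⁸⁸₃₈Sr; 8.74 MeV/nucleon

¹⁴²₆₀Nd: Σm = 60(1.0078) + 82(1.0087) = 143.1814 u; Δm = 1.27367 u; E_B = 1186.4 MeV; E_B/A = 8.355 MeV
⁸⁸₃₈Sr: Σm = 38(1.0078) + 50(1.0087) = 88.7314 u; Δm = 0.825788 u; E_B = 769.21 MeV; E_B/A = 8.741 MeV
⁸⁸₃₈Sr has the higher binding energy per nucleon, so it is the more tightly bound nucleus.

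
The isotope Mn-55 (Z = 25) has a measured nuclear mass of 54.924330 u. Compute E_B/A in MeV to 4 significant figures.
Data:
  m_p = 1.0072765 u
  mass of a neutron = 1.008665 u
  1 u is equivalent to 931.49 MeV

8.765 MeV/nucleon

Σm = 25·m_p + 30·m_n = 25.1819125 + 30.259950 = 55.4418625 u
Δm = 55.4418625 − 54.924330 = 0.5175325 u
Converting to energy: 0.5175325 u × 931.49 MeV/u = 482.076 MeV
Per nucleon: 482.076 / 55 = 8.765 MeV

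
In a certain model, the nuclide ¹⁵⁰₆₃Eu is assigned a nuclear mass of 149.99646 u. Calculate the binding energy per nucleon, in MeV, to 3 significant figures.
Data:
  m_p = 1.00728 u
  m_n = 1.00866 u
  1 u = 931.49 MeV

7.55 MeV/nucleon

The nucleus contains 63 protons and 150 − 63 = 87 neutrons.
Σm = 63·m_p + 87·m_n = 63.45864 + 87.75342 = 151.21206 u
Δm = 151.21206 − 149.99646 = 1.21560 u
E_B = 1.21560 × 931.49 = 1132.32 MeV
Dividing by A = 150 gives 7.549 MeV per nucleon.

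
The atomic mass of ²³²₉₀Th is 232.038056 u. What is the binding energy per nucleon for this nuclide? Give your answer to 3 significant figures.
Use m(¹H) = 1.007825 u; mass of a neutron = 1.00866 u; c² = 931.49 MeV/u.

Z = 90, so N = A − Z = 232 − 90 = 142.
Total constituent mass: 90 × 1.007825 + 142 × 1.00866 = 233.933970 u
The mass defect is 233.933970 − 232.038056 = 1.895914 u.
Converting to energy: 1.895914 u × 931.49 MeV/u = 1766.02 MeV
Per nucleon: 1766.02 / 232 = 7.612 MeV

7.61 MeV/nucleon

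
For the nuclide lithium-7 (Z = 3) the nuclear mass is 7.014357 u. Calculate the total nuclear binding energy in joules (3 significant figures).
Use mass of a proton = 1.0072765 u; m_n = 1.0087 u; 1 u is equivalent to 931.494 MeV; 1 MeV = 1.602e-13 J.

The nucleus contains 3 protons and 7 − 3 = 4 neutrons.
Total constituent mass: 3 × 1.0072765 + 4 × 1.0087 = 7.0566295 u
The mass defect is 7.0566295 − 7.014357 = 0.0422725 u.
Converting to energy: 0.0422725 u × 931.494 MeV/u = 39.3766 MeV
In joules: 39.3766 MeV × 1.602e-13 J/MeV = 6.3081e-12 J

6.31e-12 J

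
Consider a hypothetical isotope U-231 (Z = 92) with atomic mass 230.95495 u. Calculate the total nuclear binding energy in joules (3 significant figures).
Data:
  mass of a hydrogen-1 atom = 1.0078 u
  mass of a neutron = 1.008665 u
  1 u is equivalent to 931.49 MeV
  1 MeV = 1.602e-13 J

2.94e-10 J

Z = 92, so N = A − Z = 231 − 92 = 139.
Total constituent mass: 92 × 1.0078 + 139 × 1.008665 = 232.922035 u
Δm = 232.922035 − 230.95495 = 1.967085 u
E_B = 1.967085 × 931.49 = 1832.32 MeV
In joules: 1832.32 MeV × 1.602e-13 J/MeV = 2.9354e-10 J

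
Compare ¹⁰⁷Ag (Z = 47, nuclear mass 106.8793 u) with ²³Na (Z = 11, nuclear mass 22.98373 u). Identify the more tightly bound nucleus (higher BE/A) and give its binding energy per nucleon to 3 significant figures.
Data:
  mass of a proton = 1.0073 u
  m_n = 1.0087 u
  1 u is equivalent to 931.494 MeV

¹⁰⁷Ag: Σm = 47(1.0073) + 60(1.0087) = 107.8651 u; Δm = 0.9858 u; E_B = 918.27 MeV; E_B/A = 8.582 MeV
²³Na: Σm = 11(1.0073) + 12(1.0087) = 23.1847 u; Δm = 0.20097 u; E_B = 187.20 MeV; E_B/A = 8.139 MeV
¹⁰⁷Ag has the higher binding energy per nucleon, so it is the more tightly bound nucleus.

¹⁰⁷Ag; 8.58 MeV/nucleon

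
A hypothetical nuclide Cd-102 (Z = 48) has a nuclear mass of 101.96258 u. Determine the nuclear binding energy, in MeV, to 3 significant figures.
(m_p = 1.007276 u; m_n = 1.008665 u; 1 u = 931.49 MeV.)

796 MeV

Z = 48, so N = A − Z = 102 − 48 = 54.
Mass of separated nucleons = 48(1.007276) + 54(1.008665) = 48.349248 + 54.467910 = 102.817158 u
Mass defect Δm = 102.817158 − 101.96258 = 0.854578 u
Converting to energy: 0.854578 u × 931.49 MeV/u = 796.031 MeV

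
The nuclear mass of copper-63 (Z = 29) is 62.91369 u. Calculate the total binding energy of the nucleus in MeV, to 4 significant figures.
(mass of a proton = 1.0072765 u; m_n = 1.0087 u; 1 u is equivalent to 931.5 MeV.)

552.5 MeV

Mass of separated nucleons = 29(1.0072765) + 34(1.0087) = 29.2110185 + 34.2958 = 63.5068185 u
Mass defect Δm = 63.5068185 − 62.91369 = 0.5931285 u
Converting to energy: 0.5931285 u × 931.5 MeV/u = 552.499 MeV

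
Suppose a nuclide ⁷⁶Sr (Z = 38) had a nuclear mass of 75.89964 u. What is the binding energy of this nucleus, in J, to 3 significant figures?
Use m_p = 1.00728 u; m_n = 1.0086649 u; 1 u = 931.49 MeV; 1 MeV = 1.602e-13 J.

1.05e-10 J

Z = 38, so N = A − Z = 76 − 38 = 38.
Total constituent mass: 38 × 1.00728 + 38 × 1.0086649 = 76.6059062 u
Mass defect Δm = 76.6059062 − 75.89964 = 0.7062662 u
Binding energy = Δm·c² = 0.7062662 × 931.49 MeV/u = 657.880 MeV
In joules: 657.880 MeV × 1.602e-13 J/MeV = 1.0539e-10 J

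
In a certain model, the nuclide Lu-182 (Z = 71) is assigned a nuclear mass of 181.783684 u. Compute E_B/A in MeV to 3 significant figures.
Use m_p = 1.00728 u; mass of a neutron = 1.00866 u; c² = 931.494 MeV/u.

The nucleus contains 71 protons and 182 − 71 = 111 neutrons.
Mass of separated nucleons = 71(1.00728) + 111(1.00866) = 71.51688 + 111.96126 = 183.47814 u
Mass defect Δm = 183.47814 − 181.783684 = 1.694456 u
Binding energy = Δm·c² = 1.694456 × 931.494 MeV/u = 1578.38 MeV
Dividing by A = 182 gives 8.672 MeV per nucleon.

8.67 MeV/nucleon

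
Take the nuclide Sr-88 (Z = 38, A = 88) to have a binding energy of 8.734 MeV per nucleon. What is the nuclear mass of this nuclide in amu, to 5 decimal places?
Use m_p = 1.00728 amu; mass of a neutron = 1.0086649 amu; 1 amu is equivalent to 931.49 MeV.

87.88476 amu

Total binding energy = 88 × 8.734 = 768.592 MeV
Mass defect = 768.592 MeV / (931.49 MeV/amu) = 0.8251210 amu
Constituent mass = 38(1.00728) + 50(1.0086649) = 88.7098850 amu
Nuclear mass = 88.7098850 − 0.8251210 = 87.8847640 amu ≈ 87.88476 amu (to 5 decimal places)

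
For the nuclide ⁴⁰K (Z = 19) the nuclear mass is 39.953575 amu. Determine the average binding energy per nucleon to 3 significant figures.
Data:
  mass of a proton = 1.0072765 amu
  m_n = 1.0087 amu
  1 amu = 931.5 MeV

8.56 MeV/nucleon

Mass of separated nucleons = 19(1.0072765) + 21(1.0087) = 19.1382535 + 21.1827 = 40.3209535 amu
Δm = 40.3209535 − 39.953575 = 0.3673785 amu
E_B = 0.3673785 × 931.5 = 342.213 MeV
BE/A = 342.213 MeV / 40 = 8.555 MeV/nucleon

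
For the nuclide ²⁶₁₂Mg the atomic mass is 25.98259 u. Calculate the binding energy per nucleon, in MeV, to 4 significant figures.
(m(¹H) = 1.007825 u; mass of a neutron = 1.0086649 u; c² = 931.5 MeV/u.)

Σm = 12·m(¹H) + 14·m_n = 12.093900 + 14.1213086 = 26.2152086 u
Δm = 26.2152086 − 25.98259 = 0.2326186 u
Binding energy = Δm·c² = 0.2326186 × 931.5 MeV/u = 216.684 MeV
Dividing by A = 26 gives 8.334 MeV per nucleon.

8.334 MeV/nucleon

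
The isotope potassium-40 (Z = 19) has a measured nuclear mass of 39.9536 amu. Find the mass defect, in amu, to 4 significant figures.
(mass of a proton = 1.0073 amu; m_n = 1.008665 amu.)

With 19 protons and 21 neutrons (A = 40):
Total constituent mass: 19 × 1.0073 + 21 × 1.008665 = 40.320665 amu
The mass defect is 40.320665 − 39.9536 = 0.367065 amu.

0.3671 amu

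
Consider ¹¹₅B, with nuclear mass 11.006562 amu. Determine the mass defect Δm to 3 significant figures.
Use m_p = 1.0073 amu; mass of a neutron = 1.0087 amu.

Mass of separated nucleons = 5(1.0073) + 6(1.0087) = 5.0365 + 6.0522 = 11.0887 amu
Mass defect Δm = 11.0887 − 11.006562 = 0.082138 amu

0.0821 amu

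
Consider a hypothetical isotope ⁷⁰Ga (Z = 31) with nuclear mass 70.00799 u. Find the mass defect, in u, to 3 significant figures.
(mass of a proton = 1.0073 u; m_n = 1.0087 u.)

0.558 u

Z = 31, so N = A − Z = 70 − 31 = 39.
Mass of separated nucleons = 31(1.0073) + 39(1.0087) = 31.2263 + 39.3393 = 70.5656 u
The mass defect is 70.5656 − 70.00799 = 0.55761 u.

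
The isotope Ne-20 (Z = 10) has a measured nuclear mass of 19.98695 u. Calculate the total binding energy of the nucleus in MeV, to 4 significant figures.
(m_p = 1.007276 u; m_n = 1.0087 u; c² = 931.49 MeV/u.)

161.0 MeV

Σm = 10·m_p + 10·m_n = 10.072760 + 10.0870 = 20.159760 u
Δm = 20.159760 − 19.98695 = 0.172810 u
Binding energy = Δm·c² = 0.172810 × 931.49 MeV/u = 160.971 MeV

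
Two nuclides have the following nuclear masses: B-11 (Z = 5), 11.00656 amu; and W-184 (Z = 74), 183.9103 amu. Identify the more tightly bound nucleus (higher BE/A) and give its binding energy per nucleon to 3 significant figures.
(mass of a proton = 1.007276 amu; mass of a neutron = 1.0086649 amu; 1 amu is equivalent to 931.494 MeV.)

B-11: Σm = 5(1.007276) + 6(1.0086649) = 11.0883694 amu; Δm = 0.0818094 amu; E_B = 76.205 MeV; E_B/A = 6.928 MeV
W-184: Σm = 74(1.007276) + 110(1.0086649) = 185.4915630 amu; Δm = 1.5812630 amu; E_B = 1472.9 MeV; E_B/A = 8.005 MeV
W-184 has the higher binding energy per nucleon, so it is the more tightly bound nucleus.

W-184; 8.01 MeV/nucleon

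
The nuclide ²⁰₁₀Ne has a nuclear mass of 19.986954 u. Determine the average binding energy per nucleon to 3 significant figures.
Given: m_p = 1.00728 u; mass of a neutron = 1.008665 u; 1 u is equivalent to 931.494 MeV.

Total constituent mass: 10 × 1.00728 + 10 × 1.008665 = 20.159450 u
The mass defect is 20.159450 − 19.986954 = 0.172496 u.
E_B = 0.172496 × 931.494 = 160.679 MeV
BE/A = 160.679 MeV / 20 = 8.034 MeV/nucleon

8.03 MeV/nucleon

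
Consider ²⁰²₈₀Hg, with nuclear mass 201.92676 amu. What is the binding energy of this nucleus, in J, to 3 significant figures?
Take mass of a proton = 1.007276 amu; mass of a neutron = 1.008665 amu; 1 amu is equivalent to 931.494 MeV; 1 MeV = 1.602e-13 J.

2.56e-10 J

The nucleus contains 80 protons and 202 − 80 = 122 neutrons.
Total constituent mass: 80 × 1.007276 + 122 × 1.008665 = 203.639210 amu
The mass defect is 203.639210 − 201.92676 = 1.712450 amu.
Binding energy = Δm·c² = 1.712450 × 931.494 MeV/amu = 1595.14 MeV
In joules: 1595.14 MeV × 1.602e-13 J/MeV = 2.5554e-10 J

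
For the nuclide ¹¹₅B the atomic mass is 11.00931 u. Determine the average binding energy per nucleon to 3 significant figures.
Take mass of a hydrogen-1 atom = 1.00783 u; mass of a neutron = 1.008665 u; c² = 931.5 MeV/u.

6.93 MeV/nucleon

The nucleus contains 5 protons and 11 − 5 = 6 neutrons.
Total constituent mass: 5 × 1.00783 + 6 × 1.008665 = 11.091140 u
Δm = 11.091140 − 11.00931 = 0.081830 u
E_B = 0.081830 × 931.5 = 76.2246 MeV
BE/A = 76.2246 MeV / 11 = 6.930 MeV/nucleon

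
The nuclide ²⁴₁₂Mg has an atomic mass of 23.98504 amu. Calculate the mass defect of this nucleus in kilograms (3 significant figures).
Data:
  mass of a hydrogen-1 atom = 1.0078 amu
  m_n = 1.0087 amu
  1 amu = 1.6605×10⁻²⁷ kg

Z = 12, so N = A − Z = 24 − 12 = 12.
Total constituent mass: 12 × 1.0078 + 12 × 1.0087 = 24.1980 amu
The mass defect is 24.1980 − 23.98504 = 0.21296 amu.
In SI units: 0.21296 amu × 1.6605×10⁻²⁷ kg/amu = 3.5362e-28 kg

3.54e-28 kg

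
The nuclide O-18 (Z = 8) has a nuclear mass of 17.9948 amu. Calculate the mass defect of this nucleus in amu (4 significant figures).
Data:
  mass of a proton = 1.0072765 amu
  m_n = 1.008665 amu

0.1501 amu

Z = 8, so N = A − Z = 18 − 8 = 10.
Total constituent mass: 8 × 1.0072765 + 10 × 1.008665 = 18.1448620 amu
Δm = 18.1448620 − 17.9948 = 0.1500620 amu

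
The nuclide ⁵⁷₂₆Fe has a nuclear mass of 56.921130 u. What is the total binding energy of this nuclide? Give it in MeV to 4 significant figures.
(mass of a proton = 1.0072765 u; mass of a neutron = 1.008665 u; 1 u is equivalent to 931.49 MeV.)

With 26 protons and 31 neutrons (A = 57):
Mass of separated nucleons = 26(1.0072765) + 31(1.008665) = 26.1891890 + 31.268615 = 57.4578040 u
The mass defect is 57.4578040 − 56.921130 = 0.5366740 u.
Converting to energy: 0.5366740 u × 931.49 MeV/u = 499.906 MeV

499.9 MeV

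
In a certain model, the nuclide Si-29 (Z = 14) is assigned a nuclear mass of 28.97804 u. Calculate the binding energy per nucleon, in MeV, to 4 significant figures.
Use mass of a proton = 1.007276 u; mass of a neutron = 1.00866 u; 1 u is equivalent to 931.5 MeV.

8.150 MeV/nucleon

The nucleus contains 14 protons and 29 − 14 = 15 neutrons.
Total constituent mass: 14 × 1.007276 + 15 × 1.00866 = 29.231764 u
The mass defect is 29.231764 − 28.97804 = 0.253724 u.
E_B = 0.253724 × 931.5 = 236.344 MeV
BE/A = 236.344 MeV / 29 = 8.150 MeV/nucleon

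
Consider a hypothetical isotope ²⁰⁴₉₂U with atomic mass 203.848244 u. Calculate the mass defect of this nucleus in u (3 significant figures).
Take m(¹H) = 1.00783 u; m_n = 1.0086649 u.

The nucleus contains 92 protons and 204 − 92 = 112 neutrons.
Σm = 92·m(¹H) + 112·m_n = 92.72036 + 112.9704688 = 205.6908288 u
The mass defect is 205.6908288 − 203.848244 = 1.8425848 u.

1.84 u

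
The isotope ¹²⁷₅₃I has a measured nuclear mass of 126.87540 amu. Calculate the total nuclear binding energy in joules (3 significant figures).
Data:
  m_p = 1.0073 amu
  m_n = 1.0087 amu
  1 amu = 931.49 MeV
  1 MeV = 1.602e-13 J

Σm = 53·m_p + 74·m_n = 53.3869 + 74.6438 = 128.0307 amu
Δm = 128.0307 − 126.87540 = 1.15530 amu
Binding energy = Δm·c² = 1.15530 × 931.49 MeV/amu = 1076.15 MeV
In joules: 1076.15 MeV × 1.602e-13 J/MeV = 1.7240e-10 J

1.72e-10 J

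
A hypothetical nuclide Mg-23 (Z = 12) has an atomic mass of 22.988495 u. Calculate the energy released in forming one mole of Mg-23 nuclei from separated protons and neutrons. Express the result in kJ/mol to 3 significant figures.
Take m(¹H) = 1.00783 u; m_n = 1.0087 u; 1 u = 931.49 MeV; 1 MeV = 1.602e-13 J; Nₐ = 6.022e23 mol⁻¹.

1.81e+10 kJ/mol

Z = 12, so N = A − Z = 23 − 12 = 11.
Total constituent mass: 12 × 1.00783 + 11 × 1.0087 = 23.18966 u
Δm = 23.18966 − 22.988495 = 0.201165 u
Binding energy = Δm·c² = 0.201165 × 931.49 MeV/u = 187.383 MeV
Per nucleus in joules: 187.383 MeV × 1.602e-13 J/MeV = 3.0019e-11 J
Per mole: 3.0019e-11 J × 6.022e23 mol⁻¹ = 1.8077e+13 J/mol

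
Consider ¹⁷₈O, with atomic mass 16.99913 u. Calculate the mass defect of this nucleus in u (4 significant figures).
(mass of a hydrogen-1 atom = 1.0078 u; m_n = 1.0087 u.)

Total constituent mass: 8 × 1.0078 + 9 × 1.0087 = 17.1407 u
Δm = 17.1407 − 16.99913 = 0.14157 u

0.1416 u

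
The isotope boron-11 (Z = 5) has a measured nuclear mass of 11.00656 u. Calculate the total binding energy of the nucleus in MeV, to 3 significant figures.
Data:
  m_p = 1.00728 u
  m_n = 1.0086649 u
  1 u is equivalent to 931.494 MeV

76.2 MeV

Σm = 5·m_p + 6·m_n = 5.03640 + 6.0519894 = 11.0883894 u
Δm = 11.0883894 − 11.00656 = 0.0818294 u
Binding energy = Δm·c² = 0.0818294 × 931.494 MeV/u = 76.2236 MeV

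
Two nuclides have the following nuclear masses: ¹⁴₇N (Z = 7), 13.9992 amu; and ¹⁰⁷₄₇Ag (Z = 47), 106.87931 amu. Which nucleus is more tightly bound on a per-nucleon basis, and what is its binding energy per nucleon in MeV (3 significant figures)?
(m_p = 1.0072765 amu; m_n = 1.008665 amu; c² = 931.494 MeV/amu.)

¹⁰⁷₄₇Ag; 8.55 MeV/nucleon

¹⁴₇N: Σm = 7(1.0072765) + 7(1.008665) = 14.1115905 amu; Δm = 0.1123905 amu; E_B = 104.69 MeV; E_B/A = 7.478 MeV
¹⁰⁷₄₇Ag: Σm = 47(1.0072765) + 60(1.008665) = 107.8618955 amu; Δm = 0.9825855 amu; E_B = 915.27 MeV; E_B/A = 8.554 MeV
¹⁰⁷₄₇Ag has the higher binding energy per nucleon, so it is the more tightly bound nucleus.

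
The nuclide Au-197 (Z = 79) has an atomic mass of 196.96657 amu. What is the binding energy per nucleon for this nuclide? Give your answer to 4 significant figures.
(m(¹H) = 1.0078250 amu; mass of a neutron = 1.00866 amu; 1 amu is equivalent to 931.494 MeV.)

7.913 MeV/nucleon

With 79 protons and 118 neutrons (A = 197):
Total constituent mass: 79 × 1.0078250 + 118 × 1.00866 = 198.6400550 amu
Mass defect Δm = 198.6400550 − 196.96657 = 1.6734850 amu
Binding energy = Δm·c² = 1.6734850 × 931.494 MeV/amu = 1558.84 MeV
Per nucleon: 1558.84 / 197 = 7.913 MeV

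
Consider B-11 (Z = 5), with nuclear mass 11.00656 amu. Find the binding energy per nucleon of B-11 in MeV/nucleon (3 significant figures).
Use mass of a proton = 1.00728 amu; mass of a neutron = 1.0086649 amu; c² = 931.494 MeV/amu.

The nucleus contains 5 protons and 11 − 5 = 6 neutrons.
Mass of separated nucleons = 5(1.00728) + 6(1.0086649) = 5.03640 + 6.0519894 = 11.0883894 amu
Mass defect Δm = 11.0883894 − 11.00656 = 0.0818294 amu
Converting to energy: 0.0818294 amu × 931.494 MeV/amu = 76.2236 MeV
Dividing by A = 11 gives 6.929 MeV per nucleon.

6.93 MeV/nucleon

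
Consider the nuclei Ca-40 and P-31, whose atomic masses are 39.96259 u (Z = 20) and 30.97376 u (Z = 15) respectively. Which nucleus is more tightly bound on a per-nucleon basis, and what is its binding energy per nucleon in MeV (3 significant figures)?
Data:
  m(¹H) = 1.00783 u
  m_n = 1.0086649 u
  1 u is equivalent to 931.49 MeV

Ca-40; 8.55 MeV/nucleon

Ca-40: Σm = 20(1.00783) + 20(1.0086649) = 40.3298980 u; Δm = 0.3673080 u; E_B = 342.14 MeV; E_B/A = 8.554 MeV
P-31: Σm = 15(1.00783) + 16(1.0086649) = 31.2560884 u; Δm = 0.2823284 u; E_B = 262.986 MeV; E_B/A = 8.483 MeV
Ca-40 has the higher binding energy per nucleon, so it is the more tightly bound nucleus.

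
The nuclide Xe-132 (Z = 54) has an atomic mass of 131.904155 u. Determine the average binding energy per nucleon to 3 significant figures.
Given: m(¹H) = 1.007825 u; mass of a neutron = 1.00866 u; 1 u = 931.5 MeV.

8.42 MeV/nucleon

The nucleus contains 54 protons and 132 − 54 = 78 neutrons.
Mass of separated nucleons = 54(1.007825) + 78(1.00866) = 54.422550 + 78.67548 = 133.098030 u
Δm = 133.098030 − 131.904155 = 1.193875 u
Converting to energy: 1.193875 u × 931.5 MeV/u = 1112.095 MeV
Dividing by A = 132 gives 8.42496 MeV per nucleon.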